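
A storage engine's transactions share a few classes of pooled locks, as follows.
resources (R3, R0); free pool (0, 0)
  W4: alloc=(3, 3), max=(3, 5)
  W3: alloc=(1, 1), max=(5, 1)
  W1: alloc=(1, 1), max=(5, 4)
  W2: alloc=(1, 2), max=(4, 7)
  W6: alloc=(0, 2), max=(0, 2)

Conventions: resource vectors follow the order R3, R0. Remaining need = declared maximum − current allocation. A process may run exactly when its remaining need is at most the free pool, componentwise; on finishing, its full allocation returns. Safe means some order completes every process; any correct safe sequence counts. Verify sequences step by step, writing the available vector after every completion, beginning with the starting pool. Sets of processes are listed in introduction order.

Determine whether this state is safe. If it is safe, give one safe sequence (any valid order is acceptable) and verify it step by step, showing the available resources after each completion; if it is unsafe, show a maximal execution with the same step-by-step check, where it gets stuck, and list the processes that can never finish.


SAFE — a valid safe sequence is W6, W4, W2, W3, W1.
Key observation: the order's first zero-slack moment is W4 ((0, 2) needed, (0, 2) free — a requested resource with nothing to spare).
Check, step by step:
  pool = (0, 0)
  W6 needs (0, 0) <= (0, 0) -> finishes; pool += (0, 2) = (0, 2)
  W4 needs (0, 2) <= (0, 2) -> finishes; pool += (3, 3) = (3, 5)
  W2 needs (3, 5) <= (3, 5) -> finishes; pool += (1, 2) = (4, 7)
  W3 needs (4, 0) <= (4, 7) -> finishes; pool += (1, 1) = (5, 8)
  W1 needs (4, 3) <= (5, 8) -> finishes; pool += (1, 1) = (6, 9)


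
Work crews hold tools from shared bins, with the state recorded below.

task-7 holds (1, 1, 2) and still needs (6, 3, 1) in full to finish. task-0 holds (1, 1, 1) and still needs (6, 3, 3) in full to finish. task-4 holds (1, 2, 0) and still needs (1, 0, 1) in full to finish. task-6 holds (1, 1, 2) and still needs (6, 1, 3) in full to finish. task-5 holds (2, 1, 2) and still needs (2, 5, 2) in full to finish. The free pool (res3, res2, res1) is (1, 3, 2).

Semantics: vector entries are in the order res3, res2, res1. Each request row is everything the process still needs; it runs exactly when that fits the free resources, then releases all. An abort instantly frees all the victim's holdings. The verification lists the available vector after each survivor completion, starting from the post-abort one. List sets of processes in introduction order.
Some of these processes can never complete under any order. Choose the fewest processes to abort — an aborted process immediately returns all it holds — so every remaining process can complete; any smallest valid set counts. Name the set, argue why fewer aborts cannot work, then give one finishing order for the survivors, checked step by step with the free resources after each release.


The answer: abort task-7 and task-0.
Key observation: task-6 could never have finished before the abort; with (2, 2, 3) returned by task-7 and task-0, it fits at step 3.
Why nothing smaller works — every single abort fails: task-7 alone leaves task-0 blocked (short on res3); task-0 alone leaves task-7 blocked (short on res3); task-4 alone leaves task-7 blocked (short on res3); task-6 alone leaves task-7 blocked (short on res3); task-5 alone leaves task-7 blocked (short on res3).
One survivor order: task-5, task-4, task-6. Step-by-step check (post-abort pool first):
  pool = (3, 5, 5)
  run task-5 (needs (2, 5, 2), free (3, 5, 5)); after release of (2, 1, 2) the pool is (5, 6, 7)
  run task-4 (needs (1, 0, 1), free (5, 6, 7)); after release of (1, 2, 0) the pool is (6, 8, 7)
  run task-6 (needs (6, 1, 3), free (6, 8, 7)); after release of (1, 1, 2) the pool is (7, 9, 9)


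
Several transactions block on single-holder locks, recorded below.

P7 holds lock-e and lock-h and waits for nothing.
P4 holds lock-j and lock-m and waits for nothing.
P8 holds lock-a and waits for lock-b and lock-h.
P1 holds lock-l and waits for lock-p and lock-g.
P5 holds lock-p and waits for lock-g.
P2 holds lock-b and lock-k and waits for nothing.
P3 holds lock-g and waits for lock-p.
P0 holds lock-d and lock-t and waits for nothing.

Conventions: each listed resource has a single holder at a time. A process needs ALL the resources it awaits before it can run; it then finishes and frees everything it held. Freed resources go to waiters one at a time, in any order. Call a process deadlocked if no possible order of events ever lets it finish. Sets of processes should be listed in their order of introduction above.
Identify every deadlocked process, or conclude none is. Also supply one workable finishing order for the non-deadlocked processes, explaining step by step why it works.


Deadlocked: P1, P5 and P3.
Key observation: nobody on the ring P5 -> P3 -> P5 can start until another member finishes, which never happens; P1 waits into the deadlock from upstream.
The rest can finish in the order P0, P4, P7, P2, P8.
Check, step by step:
  run P0 (it waits on nothing); releases lock-d and lock-t
  run P4 (it waits on nothing); releases lock-j and lock-m
  run P7 (it waits on nothing); releases lock-e and lock-h
  run P2 (it waits on nothing); releases lock-b and lock-k
  P8: everything it awaited (lock-b and lock-h) is free; runs, freeing lock-a


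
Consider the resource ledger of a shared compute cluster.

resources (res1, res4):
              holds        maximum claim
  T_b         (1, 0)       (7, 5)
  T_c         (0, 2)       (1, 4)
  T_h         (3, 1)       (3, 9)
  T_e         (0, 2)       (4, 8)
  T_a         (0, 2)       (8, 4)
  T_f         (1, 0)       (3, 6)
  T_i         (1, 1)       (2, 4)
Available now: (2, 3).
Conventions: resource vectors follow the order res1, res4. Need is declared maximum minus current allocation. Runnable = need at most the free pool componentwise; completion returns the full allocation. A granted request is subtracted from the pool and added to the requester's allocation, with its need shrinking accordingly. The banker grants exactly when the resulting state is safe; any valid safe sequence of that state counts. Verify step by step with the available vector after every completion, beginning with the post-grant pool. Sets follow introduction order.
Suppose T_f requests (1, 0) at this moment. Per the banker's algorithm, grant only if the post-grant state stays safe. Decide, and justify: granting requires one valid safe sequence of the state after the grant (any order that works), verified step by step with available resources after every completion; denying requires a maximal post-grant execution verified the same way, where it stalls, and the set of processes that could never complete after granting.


GRANT: granting preserves safety; a valid post-grant sequence is T_c, T_i, T_f, T_e, T_h, T_b, T_a.
Key observation: even at the reduced pool (1, 3), T_c fits immediately, so safety survives the grant.
Step-by-step check of the post-grant state:
  pool = (1, 3)
  run T_c (needs (1, 2), free (1, 3)); after release of (0, 2) the pool is (1, 5)
  run T_i (needs (1, 3), free (1, 5)); after release of (1, 1) the pool is (2, 6)
  run T_f (needs (1, 6), free (2, 6)); after release of (2, 0) the pool is (4, 6)
  run T_e (needs (4, 6), free (4, 6)); after release of (0, 2) the pool is (4, 8)
  run T_h (needs (0, 8), free (4, 8)); after release of (3, 1) the pool is (7, 9)
  run T_b (needs (6, 5), free (7, 9)); after release of (1, 0) the pool is (8, 9)
  run T_a (needs (8, 2), free (8, 9)); after release of (0, 2) the pool is (8, 11)


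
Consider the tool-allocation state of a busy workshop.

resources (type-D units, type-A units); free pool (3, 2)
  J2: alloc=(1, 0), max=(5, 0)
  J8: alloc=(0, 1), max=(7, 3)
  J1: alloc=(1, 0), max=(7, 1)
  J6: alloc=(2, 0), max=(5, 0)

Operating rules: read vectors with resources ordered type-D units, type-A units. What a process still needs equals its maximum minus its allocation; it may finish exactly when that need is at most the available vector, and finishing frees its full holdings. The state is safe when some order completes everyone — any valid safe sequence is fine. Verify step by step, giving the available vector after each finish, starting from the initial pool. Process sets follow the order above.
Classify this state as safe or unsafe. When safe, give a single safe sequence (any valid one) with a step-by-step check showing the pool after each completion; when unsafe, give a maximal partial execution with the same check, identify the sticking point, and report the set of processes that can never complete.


SAFE. One safe sequence: J6, J2, J1, J8.
Key observation: the order's first zero-slack moment is J6 ((3, 0) needed, (3, 2) free — a requested resource with nothing to spare).
Verifying each step:
  pool = (3, 2)
  run J6 (needs (3, 0), free (3, 2)); after release of (2, 0) the pool is (5, 2)
  run J2 (needs (4, 0), free (5, 2)); after release of (1, 0) the pool is (6, 2)
  run J1 (needs (6, 1), free (6, 2)); after release of (1, 0) the pool is (7, 2)
  run J8 (needs (7, 2), free (7, 2)); after release of (0, 1) the pool is (7, 3)


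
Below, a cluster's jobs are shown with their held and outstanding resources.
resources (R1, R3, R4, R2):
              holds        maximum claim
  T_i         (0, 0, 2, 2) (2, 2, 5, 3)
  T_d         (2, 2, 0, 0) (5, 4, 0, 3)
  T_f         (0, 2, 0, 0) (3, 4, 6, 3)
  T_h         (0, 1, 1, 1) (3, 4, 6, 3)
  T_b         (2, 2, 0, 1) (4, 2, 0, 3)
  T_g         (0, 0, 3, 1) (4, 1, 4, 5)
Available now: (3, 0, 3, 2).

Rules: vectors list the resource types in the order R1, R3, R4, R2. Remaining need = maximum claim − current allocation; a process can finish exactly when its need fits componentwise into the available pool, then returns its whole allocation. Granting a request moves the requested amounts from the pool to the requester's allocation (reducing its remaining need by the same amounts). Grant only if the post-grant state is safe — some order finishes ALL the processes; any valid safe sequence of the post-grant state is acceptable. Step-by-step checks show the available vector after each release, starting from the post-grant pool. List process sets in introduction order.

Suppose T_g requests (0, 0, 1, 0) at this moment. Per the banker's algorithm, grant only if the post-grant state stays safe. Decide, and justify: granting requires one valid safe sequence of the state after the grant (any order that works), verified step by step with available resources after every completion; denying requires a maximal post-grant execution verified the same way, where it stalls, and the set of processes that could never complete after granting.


DENY: after the grant no complete ordering would exist.
Key observation: after T_b, T_d the pool peaks at (7, 4, 2, 3), and each blocked process is short somewhere: T_i on R4; T_f on R4; T_h on R4; T_g on R2.
Pretend the grant happened; the run T_b, T_d goes as far as possible. Step-by-step check:
  pool = (3, 0, 2, 2)
  run T_b (needs (2, 0, 0, 2), free (3, 0, 2, 2)); after release of (2, 2, 0, 1) the pool is (5, 2, 2, 3)
  run T_d (needs (3, 2, 0, 3), free (5, 2, 2, 3)); after release of (2, 2, 0, 0) the pool is (7, 4, 2, 3)
  blocked: T_i wants (2, 2, 3, 1), pool (7, 4, 2, 3) — not enough R4
  blocked: T_f wants (3, 2, 6, 3), pool (7, 4, 2, 3) — not enough R4
  blocked: T_h wants (3, 3, 5, 2), pool (7, 4, 2, 3) — not enough R4
  blocked: T_g wants (4, 1, 0, 4), pool (7, 4, 2, 3) — not enough R2
Had the request been granted, T_i, T_f, T_h and T_g could never finish.


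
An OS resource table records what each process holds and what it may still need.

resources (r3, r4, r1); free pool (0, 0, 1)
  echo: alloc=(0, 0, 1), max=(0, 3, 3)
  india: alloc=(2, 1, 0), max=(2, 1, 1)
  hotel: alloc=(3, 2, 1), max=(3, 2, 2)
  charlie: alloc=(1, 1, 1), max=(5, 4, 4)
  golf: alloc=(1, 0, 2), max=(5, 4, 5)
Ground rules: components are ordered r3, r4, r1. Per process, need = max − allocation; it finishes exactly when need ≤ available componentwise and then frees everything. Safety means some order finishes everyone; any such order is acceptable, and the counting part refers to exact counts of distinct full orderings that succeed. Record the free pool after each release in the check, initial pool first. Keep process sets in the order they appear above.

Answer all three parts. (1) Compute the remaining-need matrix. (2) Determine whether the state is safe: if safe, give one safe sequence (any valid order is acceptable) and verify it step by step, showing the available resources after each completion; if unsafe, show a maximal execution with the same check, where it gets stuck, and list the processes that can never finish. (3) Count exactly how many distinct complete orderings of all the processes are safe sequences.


(1) Remaining need (order r3, r4, r1):
  echo: (0, 3, 2)
  india: (0, 0, 1)
  hotel: (0, 0, 1)
  charlie: (4, 3, 3)
  golf: (4, 4, 3)
(2) The state is SAFE; one workable sequence: india, hotel, echo, charlie, golf.
Key observation: reading the order forward, india is the first process whose need (0, 0, 1) meets the free pool (0, 0, 1) exactly on a resource it requests.
Verifying each step:
  pool = (0, 0, 1)
  india needs (0, 0, 1) <= (0, 0, 1) -> finishes; pool += (2, 1, 0) = (2, 1, 1)
  hotel needs (0, 0, 1) <= (2, 1, 1) -> finishes; pool += (3, 2, 1) = (5, 3, 2)
  echo needs (0, 3, 2) <= (5, 3, 2) -> finishes; pool += (0, 0, 1) = (5, 3, 3)
  charlie needs (4, 3, 3) <= (5, 3, 3) -> finishes; pool += (1, 1, 1) = (6, 4, 4)
  golf needs (4, 4, 3) <= (6, 4, 4) -> finishes; pool += (1, 0, 2) = (7, 4, 6)
(3) The exact count: 2 of the possible complete orderings are safe sequences.


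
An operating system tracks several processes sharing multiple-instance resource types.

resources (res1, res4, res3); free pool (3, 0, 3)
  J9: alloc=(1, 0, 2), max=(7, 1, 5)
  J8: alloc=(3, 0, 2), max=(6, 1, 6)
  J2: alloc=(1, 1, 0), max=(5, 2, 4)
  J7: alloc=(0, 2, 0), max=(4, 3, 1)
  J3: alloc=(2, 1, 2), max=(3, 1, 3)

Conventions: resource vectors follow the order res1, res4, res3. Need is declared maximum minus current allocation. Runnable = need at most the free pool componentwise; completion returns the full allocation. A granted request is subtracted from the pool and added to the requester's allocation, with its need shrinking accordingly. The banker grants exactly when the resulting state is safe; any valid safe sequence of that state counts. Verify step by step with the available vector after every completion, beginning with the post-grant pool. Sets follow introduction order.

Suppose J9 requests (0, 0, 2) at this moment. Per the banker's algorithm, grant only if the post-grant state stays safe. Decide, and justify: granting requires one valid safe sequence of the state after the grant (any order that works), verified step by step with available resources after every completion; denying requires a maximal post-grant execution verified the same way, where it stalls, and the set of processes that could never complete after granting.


DENY: after the grant no complete ordering would exist.
Key observation: after J3, J7 the pool peaks at (5, 3, 3), and each blocked process is short somewhere: J9 on res1; J8 on res3; J2 on res3.
After a pretend grant, a maximal execution: J3, J7 — then nothing else fits. Step-by-step check:
  pool = (3, 0, 1)
  J3 needs (1, 0, 1) <= (3, 0, 1) -> finishes; pool += (2, 1, 2) = (5, 1, 3)
  J7 needs (4, 1, 1) <= (5, 1, 3) -> finishes; pool += (0, 2, 0) = (5, 3, 3)
  J9 still needs (6, 1, 1) but only (5, 3, 3) is free — short on res1
  J8 still needs (3, 1, 4) but only (5, 3, 3) is free — short on res3
  J2 still needs (4, 1, 4) but only (5, 3, 3) is free — short on res3
Had the request been granted, J9, J8 and J2 could never finish.


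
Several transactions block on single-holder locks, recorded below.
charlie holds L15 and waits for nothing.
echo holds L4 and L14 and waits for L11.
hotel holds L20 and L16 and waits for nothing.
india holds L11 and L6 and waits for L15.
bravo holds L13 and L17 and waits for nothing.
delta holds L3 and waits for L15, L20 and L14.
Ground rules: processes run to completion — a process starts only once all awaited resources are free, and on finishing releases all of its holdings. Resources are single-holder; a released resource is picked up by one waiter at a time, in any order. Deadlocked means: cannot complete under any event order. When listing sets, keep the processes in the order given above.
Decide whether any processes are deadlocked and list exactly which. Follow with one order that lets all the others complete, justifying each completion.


Nothing here is deadlocked.
Key observation: the waits form no ring: some process can always run, and its releases unblock the others one by one.
A valid finishing order for the others: hotel, charlie, india, bravo, echo, delta.
Step-by-step check:
  run hotel (it waits on nothing); releases L20 and L16
  run charlie (it waits on nothing); releases L15
  india waits on L15 — all released -> runs and releases L11 and L6
  run bravo (it waits on nothing); releases L13 and L17
  echo waits on L11 — all released -> runs and releases L4 and L14
  delta waits on L15, L20 and L14 — all released -> runs and releases L3


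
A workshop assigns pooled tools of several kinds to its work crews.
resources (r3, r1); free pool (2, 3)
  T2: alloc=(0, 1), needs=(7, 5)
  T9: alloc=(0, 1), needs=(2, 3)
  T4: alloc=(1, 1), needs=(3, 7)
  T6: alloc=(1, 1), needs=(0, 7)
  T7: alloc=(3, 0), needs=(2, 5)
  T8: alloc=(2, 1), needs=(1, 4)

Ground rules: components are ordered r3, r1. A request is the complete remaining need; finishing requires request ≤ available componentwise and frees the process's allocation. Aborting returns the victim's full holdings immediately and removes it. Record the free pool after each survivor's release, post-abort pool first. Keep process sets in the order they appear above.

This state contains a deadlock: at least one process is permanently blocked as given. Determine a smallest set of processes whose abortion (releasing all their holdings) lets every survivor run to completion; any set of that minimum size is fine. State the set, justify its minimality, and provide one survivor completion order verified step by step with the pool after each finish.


The answer: abort T6.
Key observation: before aborting T6, T4 was permanently blocked — no order could ever run it; afterwards it completes at step 5.
Why nothing smaller works: aborting no one leaves the state deadlocked as given.
The survivors complete as T8, T9, T7, T2, T4. Step-by-step check (starting from the post-abort pool):
  pool = (3, 4)
  T8 needs (1, 4) <= (3, 4) -> finishes; pool += (2, 1) = (5, 5)
  T9 needs (2, 3) <= (5, 5) -> finishes; pool += (0, 1) = (5, 6)
  T7 needs (2, 5) <= (5, 6) -> finishes; pool += (3, 0) = (8, 6)
  T2 needs (7, 5) <= (8, 6) -> finishes; pool += (0, 1) = (8, 7)
  T4 needs (3, 7) <= (8, 7) -> finishes; pool += (1, 1) = (9, 8)


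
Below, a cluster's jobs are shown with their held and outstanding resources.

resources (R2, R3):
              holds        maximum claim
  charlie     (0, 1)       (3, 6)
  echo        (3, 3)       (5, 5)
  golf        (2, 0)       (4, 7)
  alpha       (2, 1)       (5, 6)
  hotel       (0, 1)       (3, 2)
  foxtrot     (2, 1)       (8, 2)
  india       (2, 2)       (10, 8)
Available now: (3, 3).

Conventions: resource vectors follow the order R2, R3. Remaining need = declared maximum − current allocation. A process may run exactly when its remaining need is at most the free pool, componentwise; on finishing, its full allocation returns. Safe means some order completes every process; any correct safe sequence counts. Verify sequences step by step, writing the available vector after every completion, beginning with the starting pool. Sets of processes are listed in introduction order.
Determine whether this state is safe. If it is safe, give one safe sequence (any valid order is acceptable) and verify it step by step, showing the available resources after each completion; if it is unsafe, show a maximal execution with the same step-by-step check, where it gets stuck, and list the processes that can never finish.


SAFE, for example via the order echo, charlie, foxtrot, india, hotel, alpha, golf.
Key observation: at foxtrot the run first touches a limit — (6, 1) against (6, 7), exact on a resource it actually requests.
Walking it through:
  pool = (3, 3)
  echo: need (2, 2) fits (3, 3); releases (3, 3), pool now (6, 6)
  charlie: need (3, 5) fits (6, 6); releases (0, 1), pool now (6, 7)
  foxtrot: need (6, 1) fits (6, 7); releases (2, 1), pool now (8, 8)
  india: need (8, 6) fits (8, 8); releases (2, 2), pool now (10, 10)
  hotel: need (3, 1) fits (10, 10); releases (0, 1), pool now (10, 11)
  alpha: need (3, 5) fits (10, 11); releases (2, 1), pool now (12, 12)
  golf: need (2, 7) fits (12, 12); releases (2, 0), pool now (14, 12)


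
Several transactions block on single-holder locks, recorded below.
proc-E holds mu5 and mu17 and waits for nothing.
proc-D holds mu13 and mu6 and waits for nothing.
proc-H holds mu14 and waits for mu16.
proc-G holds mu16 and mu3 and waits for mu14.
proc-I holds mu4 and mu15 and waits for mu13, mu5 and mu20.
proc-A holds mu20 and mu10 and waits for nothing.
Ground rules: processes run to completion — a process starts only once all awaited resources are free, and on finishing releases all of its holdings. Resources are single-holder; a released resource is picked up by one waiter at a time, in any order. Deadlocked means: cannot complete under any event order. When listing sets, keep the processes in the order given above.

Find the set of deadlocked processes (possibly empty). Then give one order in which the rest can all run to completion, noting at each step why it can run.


Deadlocked: proc-H and proc-G.
Key observation: nobody on the ring proc-H -> proc-G -> proc-H can start until another member finishes, which never happens; no other process is dragged down with it.
One completion order for the rest: proc-E, proc-D, proc-A, proc-I.
Check, step by step:
  proc-E waits on nothing -> runs at once and releases mu5 and mu17
  proc-D waits on nothing -> runs at once and releases mu13 and mu6
  proc-A waits on nothing -> runs at once and releases mu20 and mu10
  run proc-I (all its waits — mu13, mu5 and mu20 — are resolved); releases mu4 and mu15


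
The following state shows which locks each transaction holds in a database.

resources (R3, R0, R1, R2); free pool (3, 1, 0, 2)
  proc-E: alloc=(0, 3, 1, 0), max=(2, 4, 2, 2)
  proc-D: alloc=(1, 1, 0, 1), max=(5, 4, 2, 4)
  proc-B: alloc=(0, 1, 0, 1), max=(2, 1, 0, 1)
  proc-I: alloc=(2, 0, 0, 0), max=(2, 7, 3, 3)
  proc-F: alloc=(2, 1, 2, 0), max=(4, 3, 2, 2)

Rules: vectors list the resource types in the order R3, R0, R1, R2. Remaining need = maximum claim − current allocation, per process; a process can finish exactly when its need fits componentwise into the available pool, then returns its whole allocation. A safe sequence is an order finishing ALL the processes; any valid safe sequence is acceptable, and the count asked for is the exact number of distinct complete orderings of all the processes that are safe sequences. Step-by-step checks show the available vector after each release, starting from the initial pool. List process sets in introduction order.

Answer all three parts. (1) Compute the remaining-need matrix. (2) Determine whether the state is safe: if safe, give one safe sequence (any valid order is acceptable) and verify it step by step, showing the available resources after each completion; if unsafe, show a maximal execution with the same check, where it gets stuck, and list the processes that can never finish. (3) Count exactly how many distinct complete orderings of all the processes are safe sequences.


(1) Need matrix, components ordered R3, R0, R1, R2:
  proc-E: (2, 1, 1, 2)
  proc-D: (4, 3, 2, 3)
  proc-B: (2, 0, 0, 0)
  proc-I: (0, 7, 3, 3)
  proc-F: (2, 2, 0, 2)
(2) SAFE, for example via the order proc-B, proc-F, proc-D, proc-E, proc-I.
Key observation: at proc-F the run first touches a limit — (2, 2, 0, 2) against (3, 2, 0, 3), exact on a resource it actually requests.
Check, step by step:
  pool = (3, 1, 0, 2)
  run proc-B (needs (2, 0, 0, 0), free (3, 1, 0, 2)); after release of (0, 1, 0, 1) the pool is (3, 2, 0, 3)
  run proc-F (needs (2, 2, 0, 2), free (3, 2, 0, 3)); after release of (2, 1, 2, 0) the pool is (5, 3, 2, 3)
  run proc-D (needs (4, 3, 2, 3), free (5, 3, 2, 3)); after release of (1, 1, 0, 1) the pool is (6, 4, 2, 4)
  run proc-E (needs (2, 1, 1, 2), free (6, 4, 2, 4)); after release of (0, 3, 1, 0) the pool is (6, 7, 3, 4)
  run proc-I (needs (0, 7, 3, 3), free (6, 7, 3, 4)); after release of (2, 0, 0, 0) the pool is (8, 7, 3, 4)
(3) Exactly 2 of the possible complete orderings are safe sequences.


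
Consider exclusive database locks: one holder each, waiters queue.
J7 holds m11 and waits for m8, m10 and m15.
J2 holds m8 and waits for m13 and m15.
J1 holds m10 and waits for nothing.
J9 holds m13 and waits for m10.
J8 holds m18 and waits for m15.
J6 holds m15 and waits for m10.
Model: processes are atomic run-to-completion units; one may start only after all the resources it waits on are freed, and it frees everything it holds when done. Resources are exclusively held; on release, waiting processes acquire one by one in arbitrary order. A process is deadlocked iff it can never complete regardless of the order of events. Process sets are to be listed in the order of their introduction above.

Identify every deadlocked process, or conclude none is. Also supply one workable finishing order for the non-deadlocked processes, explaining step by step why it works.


Nothing here is deadlocked.
Key observation: no waiting chain loops back on itself — every chain ends at a process that waits on nothing, so everyone eventually runs.
A valid finishing order for the others: J1, J6, J9, J2, J8, J7.
Step-by-step check:
  J1: no waits; runs immediately, freeing m10
  J6 waits on m10 — all released -> runs and releases m15
  J9 waits on m10 — all released -> runs and releases m13
  J2 waits on m13 and m15 — all released -> runs and releases m8
  J8 waits on m15 — all released -> runs and releases m18
  J7 waits on m8, m10 and m15 — all released -> runs and releases m11


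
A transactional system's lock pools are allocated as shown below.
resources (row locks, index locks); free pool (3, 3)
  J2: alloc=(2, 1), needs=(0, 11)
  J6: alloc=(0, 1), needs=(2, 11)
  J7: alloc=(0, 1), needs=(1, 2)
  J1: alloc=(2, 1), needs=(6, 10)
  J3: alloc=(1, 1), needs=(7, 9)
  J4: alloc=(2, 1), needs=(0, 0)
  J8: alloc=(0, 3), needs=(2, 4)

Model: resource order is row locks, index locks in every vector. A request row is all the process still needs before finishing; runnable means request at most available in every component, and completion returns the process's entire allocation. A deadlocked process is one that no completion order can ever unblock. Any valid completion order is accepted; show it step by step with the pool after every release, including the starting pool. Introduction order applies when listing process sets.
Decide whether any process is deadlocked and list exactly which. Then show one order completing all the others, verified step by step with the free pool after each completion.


Deadlocked set: J2, J6, J1 and J3.
Key observation: the pool after J4, J7, J8 is (5, 8); every surviving request exceeds it in index locks, so progress ends there.
One completion order for the rest: J4, J7, J8. Step-by-step check:
  pool = (3, 3)
  J4 needs (0, 0) <= (3, 3) -> finishes; pool += (2, 1) = (5, 4)
  J7 needs (1, 2) <= (5, 4) -> finishes; pool += (0, 1) = (5, 5)
  J8 needs (2, 4) <= (5, 5) -> finishes; pool += (0, 3) = (5, 8)
None of the blocked processes ever fits:
  J2 cannot run: need (0, 11) vs free (5, 8) (insufficient index locks)
  J6 cannot run: need (2, 11) vs free (5, 8) (insufficient index locks)
  J1 cannot run: need (6, 10) vs free (5, 8) (insufficient row locks and index locks)
  J3 cannot run: need (7, 9) vs free (5, 8) (insufficient row locks and index locks)


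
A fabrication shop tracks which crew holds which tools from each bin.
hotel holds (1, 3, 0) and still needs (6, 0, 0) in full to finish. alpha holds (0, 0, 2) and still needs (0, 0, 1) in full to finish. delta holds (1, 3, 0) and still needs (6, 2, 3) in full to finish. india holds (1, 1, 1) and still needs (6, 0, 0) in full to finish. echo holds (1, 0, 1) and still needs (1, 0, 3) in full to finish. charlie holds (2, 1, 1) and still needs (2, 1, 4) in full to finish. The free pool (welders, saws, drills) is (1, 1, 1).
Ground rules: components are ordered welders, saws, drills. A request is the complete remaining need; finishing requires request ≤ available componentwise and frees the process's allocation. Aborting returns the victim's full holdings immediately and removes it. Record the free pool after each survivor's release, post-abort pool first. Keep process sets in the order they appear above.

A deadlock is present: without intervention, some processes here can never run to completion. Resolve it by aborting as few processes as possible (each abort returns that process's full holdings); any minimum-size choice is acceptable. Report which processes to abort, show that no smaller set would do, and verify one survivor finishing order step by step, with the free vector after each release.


Abort hotel and delta.
Key observation: no ordering could ever have run india before the abort of hotel and delta; with (2, 6, 0) back in the pool it fits at step 4.
Minimality, checking each single-abort alternative: hotel alone leaves delta blocked (short on welders); alpha alone leaves hotel blocked (short on welders); delta alone leaves hotel blocked (short on welders); india alone leaves hotel blocked (short on welders); echo alone leaves hotel blocked (short on welders); charlie alone leaves hotel blocked (short on welders).
The survivors complete as alpha, echo, charlie, india. Step-by-step check (starting from the post-abort pool):
  pool = (3, 7, 1)
  run alpha (needs (0, 0, 1), free (3, 7, 1)); after release of (0, 0, 2) the pool is (3, 7, 3)
  run echo (needs (1, 0, 3), free (3, 7, 3)); after release of (1, 0, 1) the pool is (4, 7, 4)
  run charlie (needs (2, 1, 4), free (4, 7, 4)); after release of (2, 1, 1) the pool is (6, 8, 5)
  run india (needs (6, 0, 0), free (6, 8, 5)); after release of (1, 1, 1) the pool is (7, 9, 6)


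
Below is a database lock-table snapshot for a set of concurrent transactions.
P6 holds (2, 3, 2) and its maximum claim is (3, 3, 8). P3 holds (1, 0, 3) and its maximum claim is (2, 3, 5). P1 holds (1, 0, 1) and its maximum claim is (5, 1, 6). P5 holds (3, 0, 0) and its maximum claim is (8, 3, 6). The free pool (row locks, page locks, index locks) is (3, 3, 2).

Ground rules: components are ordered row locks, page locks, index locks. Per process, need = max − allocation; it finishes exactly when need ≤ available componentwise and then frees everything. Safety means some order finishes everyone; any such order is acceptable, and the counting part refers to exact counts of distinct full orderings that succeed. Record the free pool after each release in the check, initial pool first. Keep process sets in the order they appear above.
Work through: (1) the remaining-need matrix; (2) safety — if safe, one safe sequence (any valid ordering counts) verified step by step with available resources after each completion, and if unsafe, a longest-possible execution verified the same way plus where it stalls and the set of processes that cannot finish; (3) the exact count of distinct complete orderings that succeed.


(1) Remaining need (order row locks, page locks, index locks):
  P6: (1, 0, 6)
  P3: (1, 3, 2)
  P1: (4, 1, 5)
  P5: (5, 3, 6)
(2) The state is SAFE; one workable sequence: P3, P1, P5, P6.
Key observation: the order's first zero-slack moment is P3 ((1, 3, 2) needed, (3, 3, 2) free — a requested resource with nothing to spare).
Walking it through:
  pool = (3, 3, 2)
  run P3 (needs (1, 3, 2), free (3, 3, 2)); after release of (1, 0, 3) the pool is (4, 3, 5)
  run P1 (needs (4, 1, 5), free (4, 3, 5)); after release of (1, 0, 1) the pool is (5, 3, 6)
  run P5 (needs (5, 3, 6), free (5, 3, 6)); after release of (3, 0, 0) the pool is (8, 3, 6)
  run P6 (needs (1, 0, 6), free (8, 3, 6)); after release of (2, 3, 2) the pool is (10, 6, 8)
(3) Precisely 2 of the possible complete orderings are safe sequences.


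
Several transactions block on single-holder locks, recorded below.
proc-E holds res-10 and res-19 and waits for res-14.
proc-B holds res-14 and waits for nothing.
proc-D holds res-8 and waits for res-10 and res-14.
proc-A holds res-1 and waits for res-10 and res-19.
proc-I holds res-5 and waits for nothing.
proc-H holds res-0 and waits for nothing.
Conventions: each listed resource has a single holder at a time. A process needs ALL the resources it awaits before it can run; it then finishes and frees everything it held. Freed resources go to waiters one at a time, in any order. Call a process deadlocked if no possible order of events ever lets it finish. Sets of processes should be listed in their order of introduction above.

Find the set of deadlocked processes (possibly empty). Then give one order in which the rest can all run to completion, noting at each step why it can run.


No process is deadlocked.
Key observation: all waits point, directly or indirectly, at processes that can finish, so nothing is permanently blocked.
The rest can finish in the order proc-I, proc-B, proc-H, proc-E, proc-A, proc-D.
Walking it through:
  run proc-I (it waits on nothing); releases res-5
  run proc-B (it waits on nothing); releases res-14
  run proc-H (it waits on nothing); releases res-0
  proc-E waits on res-14 — all released -> runs and releases res-10 and res-19
  proc-A waits on res-10 and res-19 — all released -> runs and releases res-1
  proc-D waits on res-10 and res-14 — all released -> runs and releases res-8


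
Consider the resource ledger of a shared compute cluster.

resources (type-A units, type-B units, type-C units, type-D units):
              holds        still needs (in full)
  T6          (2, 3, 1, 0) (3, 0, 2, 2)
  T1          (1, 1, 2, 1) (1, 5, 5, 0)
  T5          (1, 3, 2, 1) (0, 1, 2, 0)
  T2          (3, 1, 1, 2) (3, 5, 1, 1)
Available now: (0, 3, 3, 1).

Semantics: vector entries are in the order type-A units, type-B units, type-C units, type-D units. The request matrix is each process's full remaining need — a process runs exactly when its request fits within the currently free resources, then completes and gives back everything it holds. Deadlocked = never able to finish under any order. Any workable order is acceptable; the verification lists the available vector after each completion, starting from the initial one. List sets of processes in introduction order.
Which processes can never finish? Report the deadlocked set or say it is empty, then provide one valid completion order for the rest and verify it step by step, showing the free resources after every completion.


The deadlocked set is T6 and T2.
Key observation: T5, T1 can finish, but then (2, 7, 7, 3) is all there is, and the blocked group's type-A units demands exceed it.
The rest can finish in the order T5, T1. Step-by-step check:
  pool = (0, 3, 3, 1)
  T5 needs (0, 1, 2, 0) <= (0, 3, 3, 1) -> finishes; pool += (1, 3, 2, 1) = (1, 6, 5, 2)
  T1 needs (1, 5, 5, 0) <= (1, 6, 5, 2) -> finishes; pool += (1, 1, 2, 1) = (2, 7, 7, 3)
None of the blocked processes ever fits:
  blocked: T6 wants (3, 0, 2, 2), pool (2, 7, 7, 3) — not enough type-A units
  blocked: T2 wants (3, 5, 1, 1), pool (2, 7, 7, 3) — not enough type-A units


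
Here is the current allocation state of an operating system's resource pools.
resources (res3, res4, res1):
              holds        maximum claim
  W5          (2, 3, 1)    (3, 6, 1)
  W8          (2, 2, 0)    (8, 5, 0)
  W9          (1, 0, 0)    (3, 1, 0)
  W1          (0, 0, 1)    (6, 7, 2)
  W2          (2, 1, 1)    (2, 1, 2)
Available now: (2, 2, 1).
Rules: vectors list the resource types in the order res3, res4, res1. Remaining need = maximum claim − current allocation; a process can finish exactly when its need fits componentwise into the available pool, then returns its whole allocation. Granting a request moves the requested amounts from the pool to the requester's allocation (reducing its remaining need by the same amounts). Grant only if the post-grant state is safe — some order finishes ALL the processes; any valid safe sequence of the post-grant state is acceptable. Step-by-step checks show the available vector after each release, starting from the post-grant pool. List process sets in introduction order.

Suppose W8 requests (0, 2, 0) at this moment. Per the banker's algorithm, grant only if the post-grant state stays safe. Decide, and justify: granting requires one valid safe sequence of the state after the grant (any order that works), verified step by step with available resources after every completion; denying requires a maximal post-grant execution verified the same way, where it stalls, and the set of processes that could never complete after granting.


DENY. Granting would leave the state unsafe.
Key observation: after W2, W9 the pool peaks at (5, 1, 2), and each blocked process is short somewhere: W5 on res4; W8 on res3; W1 on res3, res4.
Pretend the grant happened; the run W2, W9 goes as far as possible. Verifying each step:
  pool = (2, 0, 1)
  W2 needs (0, 0, 1) <= (2, 0, 1) -> finishes; pool += (2, 1, 1) = (4, 1, 2)
  W9 needs (2, 1, 0) <= (4, 1, 2) -> finishes; pool += (1, 0, 0) = (5, 1, 2)
  W5 cannot run: need (1, 3, 0) vs free (5, 1, 2) (insufficient res4)
  W8 cannot run: need (6, 1, 0) vs free (5, 1, 2) (insufficient res3)
  W1 cannot run: need (6, 7, 1) vs free (5, 1, 2) (insufficient res3 and res4)
Had the request been granted, W5, W8 and W1 could never finish.


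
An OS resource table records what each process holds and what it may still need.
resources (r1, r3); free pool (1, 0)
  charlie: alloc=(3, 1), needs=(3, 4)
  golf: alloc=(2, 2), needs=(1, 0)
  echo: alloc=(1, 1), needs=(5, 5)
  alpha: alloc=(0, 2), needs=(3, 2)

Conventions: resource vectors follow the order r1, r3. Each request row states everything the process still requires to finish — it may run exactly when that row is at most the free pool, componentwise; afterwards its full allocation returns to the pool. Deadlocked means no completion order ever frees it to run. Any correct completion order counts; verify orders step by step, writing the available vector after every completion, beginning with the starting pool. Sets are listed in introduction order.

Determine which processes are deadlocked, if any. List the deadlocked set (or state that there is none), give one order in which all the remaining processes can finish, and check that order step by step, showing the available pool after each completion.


The deadlocked set is empty.
Key observation: golf leads a chain of completions in which each release enables another process.
A valid finishing order for the others: golf, alpha, charlie, echo. Walking it through:
  pool = (1, 0)
  golf: need (1, 0) fits (1, 0); releases (2, 2), pool now (3, 2)
  alpha: need (3, 2) fits (3, 2); releases (0, 2), pool now (3, 4)
  charlie: need (3, 4) fits (3, 4); releases (3, 1), pool now (6, 5)
  echo: need (5, 5) fits (6, 5); releases (1, 1), pool now (7, 6)


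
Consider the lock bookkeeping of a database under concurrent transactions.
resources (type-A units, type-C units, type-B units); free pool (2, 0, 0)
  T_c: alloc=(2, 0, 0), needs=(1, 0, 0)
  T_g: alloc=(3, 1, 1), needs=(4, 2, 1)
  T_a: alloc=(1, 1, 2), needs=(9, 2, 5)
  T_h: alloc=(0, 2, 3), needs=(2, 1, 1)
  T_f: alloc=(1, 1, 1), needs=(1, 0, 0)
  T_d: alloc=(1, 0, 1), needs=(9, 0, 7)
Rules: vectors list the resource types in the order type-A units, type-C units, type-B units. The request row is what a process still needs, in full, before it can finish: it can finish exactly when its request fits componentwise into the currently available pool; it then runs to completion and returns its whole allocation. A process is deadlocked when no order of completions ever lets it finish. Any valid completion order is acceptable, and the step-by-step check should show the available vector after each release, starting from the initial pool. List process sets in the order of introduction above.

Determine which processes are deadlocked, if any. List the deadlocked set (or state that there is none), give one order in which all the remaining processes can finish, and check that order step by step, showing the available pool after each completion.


Deadlocked: T_a and T_d.
Key observation: no order helps: past T_c, T_f, T_h, T_g, the free pool tops out at (8, 4, 5), below what each blocked process needs in type-A units.
A valid finishing order for the others: T_c, T_f, T_h, T_g. Check, step by step:
  pool = (2, 0, 0)
  T_c needs (1, 0, 0) <= (2, 0, 0) -> finishes; pool += (2, 0, 0) = (4, 0, 0)
  T_f needs (1, 0, 0) <= (4, 0, 0) -> finishes; pool += (1, 1, 1) = (5, 1, 1)
  T_h needs (2, 1, 1) <= (5, 1, 1) -> finishes; pool += (0, 2, 3) = (5, 3, 4)
  T_g needs (4, 2, 1) <= (5, 3, 4) -> finishes; pool += (3, 1, 1) = (8, 4, 5)
The stuck group stays short no matter what:
  blocked: T_a wants (9, 2, 5), pool (8, 4, 5) — not enough type-A units
  blocked: T_d wants (9, 0, 7), pool (8, 4, 5) — not enough type-A units and type-B units
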